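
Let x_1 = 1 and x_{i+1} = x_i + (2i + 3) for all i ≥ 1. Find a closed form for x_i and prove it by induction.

Claim: x_i = i^2 + 2i − 2.

Base case: x_1 = 1, and 1^2 + 2·1 − 2 = 1.
Assume x_m = m^2 + 2m − 2.
Then x_{m+1} = x_m + (2m + 3) = (m^2 + 2m − 2) + (2m + 3) = m^2 + 4m + 1,
and (m+1)^2 + 2·(m+1) − 2 = m^2 + 4m + 1.
Hence x_i = i^2 + 2i − 2 for every i ≥ 1, by induction.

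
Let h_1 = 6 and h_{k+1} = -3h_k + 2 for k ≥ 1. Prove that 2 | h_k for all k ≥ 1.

Base case: h_1 = 6 = 2·3, so 2 | h_1.
Assume 2 | h_r, so h_r = 2t for some integer t.
Then h_{r+1} = -3h_r + 2 = -3·(2t) + 2 = 2(-3t + 1), so 2 | h_{r+1}.
By induction, 2 | h_k for all k ≥ 1.

2 | h_k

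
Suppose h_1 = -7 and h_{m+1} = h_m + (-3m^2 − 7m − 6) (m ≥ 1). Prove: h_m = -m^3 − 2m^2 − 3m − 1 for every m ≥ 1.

Base case: h_1 = -7, and -1^3 − 2·1^2 − 3·1 − 1 = -7.
Assume h_j = -j^3 − 2j^2 − 3j − 1.
Then h_{j+1} = h_j + (-3j^2 − 7j − 6) = (-j^3 − 2j^2 − 3j − 1) + (-3j^2 − 7j − 6) = -j^3 − 5j^2 − 10j − 7,
and -(j+1)^3 − 2·(j+1)^2 − 3·(j+1) − 1 = -j^3 − 5j^2 − 10j − 7.
By induction, h_m = -m^3 − 2m^2 − 3m − 1 for all m ≥ 1.

h_m = -m^3 − 2m^2 − 3m − 1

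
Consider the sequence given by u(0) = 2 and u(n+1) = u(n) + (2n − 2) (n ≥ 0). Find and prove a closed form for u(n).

Claim: u(n) = n^2 − 3n + 2.

Base case: u(0) = 2, and 0^2 − 3·0 + 2 = 2.
Assume u(r) = r^2 − 3r + 2.
Then u(r+1) = u(r) + (2r − 2) = (r^2 − 3r + 2) + (2r − 2) = r^2 − r,
and (r+1)^2 − 3·(r+1) + 2 = r^2 − r.
This completes the inductive step, so u(n) = n^2 − 3n + 2 for all n ≥ 0.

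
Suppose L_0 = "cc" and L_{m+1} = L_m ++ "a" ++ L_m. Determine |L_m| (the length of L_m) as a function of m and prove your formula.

Claim: |L_m| = 3·2^m − 1.

Base case: |L_0| = 2, and 3·2^0 − 1 = 2.
Assume |L_r| = 3·2^r − 1.
Then |L_{r+1}| = |L_r| + 1 + |L_r| = 2|L_r| + 1 = 2(3·2^r − 1) + 1 = 3·2^{r+1} − 2 + 1 = 3·2^{r+1} − 1.
By induction, |L_m| = 3·2^m − 1 for all m ≥ 0.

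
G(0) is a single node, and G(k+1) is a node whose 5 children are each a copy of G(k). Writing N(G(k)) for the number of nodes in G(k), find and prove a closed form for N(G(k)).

Claim: N(G(k)) = (5^{k+1} − 1)/4.

Base case: N(G(0)) = 1, and (5^{0+1} − 1)/4 = 1.
Assume N(G(r)) = (5^{r+1} − 1)/4.
Then N(G(r+1)) = 1 + 5N(G(r)) = 1 + 5·(5^{r+1} − 1)/4 = 1 + (5^{r+2} − 5)/4 = (4 + 5^{r+2} − 5)/4 = (5^{r+2} − 1)/4.
By induction, N(G(k)) = (5^{k+1} − 1)/4 for all k ≥ 0.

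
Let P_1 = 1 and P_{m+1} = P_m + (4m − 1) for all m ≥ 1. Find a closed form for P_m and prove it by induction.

Claim: P_m = 2m^2 − 3m + 2.

Base case: P_1 = 1, and 2·1^2 − 3·1 + 2 = 1.
Assume P_j = 2j^2 − 3j + 2.
Then P_{j+1} = P_j + (4j − 1) = (2j^2 − 3j + 2) + (4j − 1) = 2j^2 + j + 1,
and 2·(j+1)^2 − 3·(j+1) + 2 = 2j^2 + j + 1.
Hence P_m = 2m^2 − 3m + 2 for every m ≥ 1, by induction.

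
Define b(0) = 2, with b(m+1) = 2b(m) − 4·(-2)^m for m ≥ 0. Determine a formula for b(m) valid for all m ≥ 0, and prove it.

Claim: b(m) = 2^m + (-2)^m.

Base case: b(0) = 2, and 2^0 + (-2)^0 = 1 + 1 = 2.
Assume b(r) = 2^r + (-2)^r for some r ≥ 0.
Then b(r+1) = 2b(r) − 4·(-2)^r = 2·(2^r + (-2)^r) − 4·(-2)^r = 2^{r+1} + 2·(-2)^r − 4·(-2)^r = 2^{r+1} − 2·(-2)^r = 2^{r+1} + (-2)^{r+1}.
By induction, b(m) = 2^m + (-2)^m for all m ≥ 0.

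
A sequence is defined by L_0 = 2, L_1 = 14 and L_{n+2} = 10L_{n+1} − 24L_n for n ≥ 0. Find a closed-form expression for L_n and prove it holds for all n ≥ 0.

Claim: L_n = 3·6^n − 4^n.

Base cases: L_0 = 2 and 3·6^0 − 4^0 = 2; L_1 = 14 and 3·6^1 − 4^1 = 14.
Assume L_j = 3·6^j − 4^j for all 0 ≤ j ≤ m, where m ≥ 1.
Then L_{m+1} = 10L_m − 24L_{m−1} = 10·(3·6^m − 4^m) − 24·(3·6^{m−1} − 4^{m−1}) = 3·(10·6 − 24)6^{m−1} − (10·4 − 24)4^{m−1} = 108·6^{m−1} − 16·4^{m−1} = 3·6^{m+1} − 4^{m+1}.
Hence L_n = 3·6^n − 4^n for every n ≥ 0, by strong induction.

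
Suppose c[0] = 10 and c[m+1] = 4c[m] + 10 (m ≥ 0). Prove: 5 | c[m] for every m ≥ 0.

Base case: c[0] = 10 = 5·2, so 5 | c[0].
Assume 5 | c[k], so c[k] = 5t for some integer t.
Then c[k+1] = 4c[k] + 10 = 4·(5t) + 10 = 5(4t + 2), so 5 | c[k+1].
So the property holds for k+1, and by induction 5 | c[m] for all m ≥ 0.

5 | c[m]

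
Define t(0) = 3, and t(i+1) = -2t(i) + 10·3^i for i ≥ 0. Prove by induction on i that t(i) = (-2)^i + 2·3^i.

Base case: t(0) = 3, and (-2)^0 + 2·3^0 = 1 + 2 = 3.
Assume t(m) = (-2)^m + 2·3^m for some m ≥ 0.
Then t(m+1) = -2t(m) + 10·3^m = -2·((-2)^m + 2·3^m) + 10·3^m = (-2)^{m+1} − 4·3^m + 10·3^m = (-2)^{m+1} + 6·3^m = (-2)^{m+1} + 2·3^{m+1}.
Hence t(i) = (-2)^i + 2·3^i for every i ≥ 0, by induction.

t(i) = (-2)^i + 2·3^i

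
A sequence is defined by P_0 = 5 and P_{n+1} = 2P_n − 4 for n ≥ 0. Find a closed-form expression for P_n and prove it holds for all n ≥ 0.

Claim: P_n = 2^n + 4.

Base case: P_0 = 5, and 2^0 + 4 = 1 + 4 = 5.
Assume P_m = 2^m + 4 for some m ≥ 0.
Then P_{m+1} = 2P_m − 4 = 2·(2^m + 4) − 4 = 2^{m+1} + 8 − 4 = 2^{m+1} + 4.
This completes the inductive step, so P_n = 2^n + 4 for all n ≥ 0.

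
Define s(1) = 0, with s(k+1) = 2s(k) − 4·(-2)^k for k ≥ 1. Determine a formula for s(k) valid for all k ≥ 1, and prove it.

Claim: s(k) = 2^k + (-2)^k.

Base case: s(1) = 0, and 2^1 + (-2)^1 = 2 − 2 = 0.
Assume s(m) = 2^m + (-2)^m for some m ≥ 1.
Then s(m+1) = 2s(m) − 4·(-2)^m = 2·(2^m + (-2)^m) − 4·(-2)^m = 2^{m+1} + 2·(-2)^m − 4·(-2)^m = 2^{m+1} − 2·(-2)^m = 2^{m+1} + (-2)^{m+1}.
This completes the inductive step, so s(k) = 2^k + (-2)^k for all k ≥ 1.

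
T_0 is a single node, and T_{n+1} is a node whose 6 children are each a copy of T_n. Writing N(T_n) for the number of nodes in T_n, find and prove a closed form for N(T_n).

Claim: N(T_n) = (6^{n+1} − 1)/5.

Base case: N(T_0) = 1, and (6^{0+1} − 1)/5 = 1.
Assume N(T_k) = (6^{k+1} − 1)/5.
Then N(T_{k+1}) = 1 + 6N(T_k) = 1 + 6·(6^{k+1} − 1)/5 = 1 + (6^{k+2} − 6)/5 = (5 + 6^{k+2} − 6)/5 = (6^{k+2} − 1)/5.
So the formula holds for k+1, and by induction N(T_n) = (6^{n+1} − 1)/5 for all n ≥ 0.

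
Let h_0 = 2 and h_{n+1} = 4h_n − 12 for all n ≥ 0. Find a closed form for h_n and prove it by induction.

Claim: h_n = -2·4^n + 4.

Base case: h_0 = 2, and -2·4^0 + 4 = -2 + 4 = 2.
Assume h_m = -2·4^m + 4 for some m ≥ 0.
Then h_{m+1} = 4h_m − 12 = 4·(-2·4^m + 4) − 12 = -8·4^m + 16 − 12 = -2·4^{m+1} + 4.
This completes the inductive step, so h_n = -2·4^n + 4 for all n ≥ 0.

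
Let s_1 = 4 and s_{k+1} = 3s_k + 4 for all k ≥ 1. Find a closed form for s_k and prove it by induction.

Claim: s_k = 2·3^k − 2.

Base case: s_1 = 4, and 2·3^1 − 2 = 6 − 2 = 4.
Assume s_r = 2·3^r − 2 for some r ≥ 1.
Then s_{r+1} = 3s_r + 4 = 3·(2·3^r − 2) + 4 = 6·3^r − 6 + 4 = 2·3^{r+1} − 2.
This completes the inductive step, so s_k = 2·3^k − 2 for all k ≥ 1.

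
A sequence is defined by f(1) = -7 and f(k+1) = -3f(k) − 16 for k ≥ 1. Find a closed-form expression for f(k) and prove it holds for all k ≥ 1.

Claim: f(k) = (-3)^k − 4.

Base case: f(1) = -7, and (-3)^1 − 4 = -3 − 4 = -7.
Assume f(j) = (-3)^j − 4 for some j ≥ 1.
Then f(j+1) = -3f(j) − 16 = -3·((-3)^j − 4) − 16 = -3·(-3)^j + 12 − 16 = (-3)^{j+1} − 4.
This completes the inductive step, so f(k) = (-3)^k − 4 for all k ≥ 1.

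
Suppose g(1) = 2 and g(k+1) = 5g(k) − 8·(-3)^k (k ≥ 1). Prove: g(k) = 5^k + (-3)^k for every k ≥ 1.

Base case: g(1) = 2, and 5^1 + (-3)^1 = 5 − 3 = 2.
Assume g(m) = 5^m + (-3)^m for some m ≥ 1.
Then g(m+1) = 5g(m) − 8·(-3)^m = 5·(5^m + (-3)^m) − 8·(-3)^m = 5^{m+1} + 5·(-3)^m − 8·(-3)^m = 5^{m+1} − 3·(-3)^m = 5^{m+1} + (-3)^{m+1}.
This completes the inductive step, so g(k) = 5^k + (-3)^k for all k ≥ 1.

g(k) = 5^k + (-3)^k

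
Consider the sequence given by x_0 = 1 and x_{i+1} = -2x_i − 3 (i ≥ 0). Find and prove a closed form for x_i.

Claim: x_i = 2·(-2)^i − 1.

Base case: x_0 = 1, and 2·(-2)^0 − 1 = 2 − 1 = 1.
Assume x_j = 2·(-2)^j − 1 for some j ≥ 0.
Then x_{j+1} = -2x_j − 3 = -2·(2·(-2)^j − 1) − 3 = -4·(-2)^j + 2 − 3 = 2·(-2)^{j+1} − 1.
By induction, x_i = 2·(-2)^i − 1 for all i ≥ 0.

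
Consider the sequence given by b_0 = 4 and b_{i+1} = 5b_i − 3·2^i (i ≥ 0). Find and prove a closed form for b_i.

Claim: b_i = 3·5^i + 2^i.

Base case: b_0 = 4, and 3·5^0 + 2^0 = 3 + 1 = 4.
Assume b_m = 3·5^m + 2^m for some m ≥ 0.
Then b_{m+1} = 5b_m − 3·2^m = 5·(3·5^m + 2^m) − 3·2^m = 3·5^{m+1} + 5·2^m − 3·2^m = 3·5^{m+1} + 2·2^m = 3·5^{m+1} + 2^{m+1}.
Hence b_i = 3·5^i + 2^i for every i ≥ 0, by induction.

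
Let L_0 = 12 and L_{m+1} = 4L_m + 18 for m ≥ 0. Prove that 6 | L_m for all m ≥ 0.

Base case: L_0 = 12 = 6·2, so 6 | L_0.
Assume 6 | L_k, so L_k = 6t for some integer t.
Then L_{k+1} = 4L_k + 18 = 4·(6t) + 18 = 6(4t + 3), so 6 | L_{k+1}.
By induction, 6 | L_m for all m ≥ 0.

6 | L_m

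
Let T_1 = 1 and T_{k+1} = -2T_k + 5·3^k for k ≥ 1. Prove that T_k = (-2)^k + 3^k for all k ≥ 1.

Base case: T_1 = 1, and (-2)^1 + 3^1 = -2 + 3 = 1.
Assume T_m = (-2)^m + 3^m for some m ≥ 1.
Then T_{m+1} = -2T_m + 5·3^m = -2·((-2)^m + 3^m) + 5·3^m = (-2)^{m+1} − 2·3^m + 5·3^m = (-2)^{m+1} + 3·3^m = (-2)^{m+1} + 3^{m+1}.
By induction, T_k = (-2)^k + 3^k for all k ≥ 1.

T_k = (-2)^k + 3^k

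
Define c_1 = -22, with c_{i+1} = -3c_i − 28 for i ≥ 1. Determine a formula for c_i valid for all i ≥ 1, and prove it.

Claim: c_i = 5·(-3)^i − 7.

Base case: c_1 = -22, and 5·(-3)^1 − 7 = -15 − 7 = -22.
Assume c_j = 5·(-3)^j − 7 for some j ≥ 1.
Then c_{j+1} = -3c_j − 28 = -3·(5·(-3)^j − 7) − 28 = -15·(-3)^j + 21 − 28 = 5·(-3)^{j+1} − 7.
Hence c_i = 5·(-3)^i − 7 for every i ≥ 1, by induction.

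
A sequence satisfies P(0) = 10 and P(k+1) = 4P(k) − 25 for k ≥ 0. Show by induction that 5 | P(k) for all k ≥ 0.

Base case: P(0) = 10 = 5·2, so 5 | P(0).
Assume 5 | P(j), so P(j) = 5t for some integer t.
Then P(j+1) = 4P(j) − 25 = 4·(5t) − 25 = 5(4t − 5), so 5 | P(j+1).
Hence 5 | P(k) for every k ≥ 0, by induction.

5 | P(k)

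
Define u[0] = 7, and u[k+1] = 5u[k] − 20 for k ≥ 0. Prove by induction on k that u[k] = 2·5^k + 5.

Base case: u[0] = 7, and 2·5^0 + 5 = 2 + 5 = 7.
Assume u[j] = 2·5^j + 5 for some j ≥ 0.
Then u[j+1] = 5u[j] − 20 = 5·(2·5^j + 5) − 20 = 10·5^j + 25 − 20 = 2·5^{j+1} + 5.
So the formula holds for j+1, and by induction u[k] = 2·5^k + 5 for all k ≥ 0.

u[k] = 2·5^k + 5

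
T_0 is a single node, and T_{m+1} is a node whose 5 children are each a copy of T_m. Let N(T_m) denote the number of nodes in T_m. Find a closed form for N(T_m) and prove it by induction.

Claim: N(T_m) = (5^{m+1} − 1)/4.

Base case: N(T_0) = 1, and (5^{0+1} − 1)/4 = 1.
Assume N(T_k) = (5^{k+1} − 1)/4.
Then N(T_{k+1}) = 1 + 5N(T_k) = 1 + 5·(5^{k+1} − 1)/4 = 1 + (5^{k+2} − 5)/4 = (4 + 5^{k+2} − 5)/4 = (5^{k+2} − 1)/4.
Hence N(T_m) = (5^{m+1} − 1)/4 for every m ≥ 0, by induction.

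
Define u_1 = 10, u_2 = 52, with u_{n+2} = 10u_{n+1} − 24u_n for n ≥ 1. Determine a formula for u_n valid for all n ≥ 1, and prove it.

Claim: u_n = 4^n + 6^n.

Base cases: u_1 = 10 and 4^1 + 6^1 = 10; u_2 = 52 and 4^2 + 6^2 = 52.
Assume u_j = 4^j + 6^j for all 1 ≤ j ≤ m, where m ≥ 2.
Then u_{m+1} = 10u_m − 24u_{m−1} = 10·(4^m + 6^m) − 24·(4^{m−1} + 6^{m−1}) = (10·4 − 24)4^{m−1} + (10·6 − 24)6^{m−1} = 16·4^{m−1} + 36·6^{m−1} = 4^{m+1} + 6^{m+1}.
So the formula holds for m+1, and by strong induction u_n = 4^n + 6^n for all n ≥ 1.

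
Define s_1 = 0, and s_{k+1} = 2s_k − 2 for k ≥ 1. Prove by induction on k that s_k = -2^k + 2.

Base case: s_1 = 0, and -2^1 + 2 = -2 + 2 = 0.
Assume s_r = -2^r + 2 for some r ≥ 1.
Then s_{r+1} = 2s_r − 2 = 2·(-2^r + 2) − 2 = -2^{r+1} + 4 − 2 = -2^{r+1} + 2.
Hence s_k = -2^k + 2 for every k ≥ 1, by induction.

s_k = -2^k + 2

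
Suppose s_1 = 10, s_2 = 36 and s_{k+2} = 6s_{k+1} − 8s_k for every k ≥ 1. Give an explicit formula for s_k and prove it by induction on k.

Claim: s_k = 2^k + 2·4^k.

Base cases: s_1 = 10 and 2^1 + 2·4^1 = 10; s_2 = 36 and 2^2 + 2·4^2 = 36.
Assume s_j = 2^j + 2·4^j for all 1 ≤ j ≤ r, where r ≥ 2.
Then s_{r+1} = 6s_r − 8s_{r−1} = 6·(2^r + 2·4^r) − 8·(2^{r−1} + 2·4^{r−1}) = (6·2 − 8)2^{r−1} + 2·(6·4 − 8)4^{r−1} = 4·2^{r−1} + 32·4^{r−1} = 2^{r+1} + 2·4^{r+1}.
This completes the inductive step, so s_k = 2^k + 2·4^k for all k ≥ 1.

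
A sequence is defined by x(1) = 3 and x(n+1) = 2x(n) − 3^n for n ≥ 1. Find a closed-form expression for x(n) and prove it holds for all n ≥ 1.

Claim: x(n) = 3·2^n − 3^n.

Base case: x(1) = 3, and 3·2^1 − 3^1 = 6 − 3 = 3.
Assume x(k) = 3·2^k − 3^k for some k ≥ 1.
Then x(k+1) = 2x(k) − 3^k = 2·(3·2^k − 3^k) − 3^k = 3·2^{k+1} − 2·3^k − 3^k = 3·2^{k+1} − 3·3^k = 3·2^{k+1} − 3^{k+1}.
By induction, x(n) = 3·2^n − 3^n for all n ≥ 1.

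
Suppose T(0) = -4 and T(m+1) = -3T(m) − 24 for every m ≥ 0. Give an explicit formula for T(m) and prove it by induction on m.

Claim: T(m) = 2·(-3)^m − 6.

Base case: T(0) = -4, and 2·(-3)^0 − 6 = 2 − 6 = -4.
Assume T(j) = 2·(-3)^j − 6 for some j ≥ 0.
Then T(j+1) = -3T(j) − 24 = -3·(2·(-3)^j − 6) − 24 = -6·(-3)^j + 18 − 24 = 2·(-3)^{j+1} − 6.
By induction, T(m) = 2·(-3)^m − 6 for all m ≥ 0.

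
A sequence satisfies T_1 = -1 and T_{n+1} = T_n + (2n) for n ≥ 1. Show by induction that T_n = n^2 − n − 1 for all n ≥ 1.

Base case: T_1 = -1, and 1^2 − 1 − 1 = -1.
Assume T_m = m^2 − m − 1.
Then T_{m+1} = T_m + (2m) = (m^2 − m − 1) + (2m) = m^2 + m − 1,
and (m+1)^2 − (m+1) − 1 = m^2 + m − 1.
Hence T_n = n^2 − n − 1 for every n ≥ 1, by induction.

T_n = n^2 − n − 1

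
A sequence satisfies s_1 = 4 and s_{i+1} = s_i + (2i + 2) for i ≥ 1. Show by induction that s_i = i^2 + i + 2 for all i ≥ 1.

Base case: s_1 = 4, and 1^2 + 1 + 2 = 4.
Assume s_m = m^2 + m + 2.
Then s_{m+1} = s_m + (2m + 2) = (m^2 + m + 2) + (2m + 2) = m^2 + 3m + 4,
and (m+1)^2 + (m+1) + 2 = m^2 + 3m + 4.
This completes the inductive step, so s_i = i^2 + i + 2 for all i ≥ 1.

s_i = i^2 + i + 2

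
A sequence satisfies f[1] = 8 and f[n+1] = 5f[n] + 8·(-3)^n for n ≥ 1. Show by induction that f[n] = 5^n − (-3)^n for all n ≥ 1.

Base case: f[1] = 8, and 5^1 − (-3)^1 = 5 + 3 = 8.
Assume f[m] = 5^m − (-3)^m for some m ≥ 1.
Then f[m+1] = 5f[m] + 8·(-3)^m = 5·(5^m − (-3)^m) + 8·(-3)^m = 5^{m+1} − 5·(-3)^m + 8·(-3)^m = 5^{m+1} + 3·(-3)^m = 5^{m+1} − (-3)^{m+1}.
By induction, f[n] = 5^n − (-3)^n for all n ≥ 1.

f[n] = 5^n − (-3)^n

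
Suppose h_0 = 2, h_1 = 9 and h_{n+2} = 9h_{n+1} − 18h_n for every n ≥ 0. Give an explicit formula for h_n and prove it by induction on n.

Claim: h_n = 6^n + 3^n.

Base cases: h_0 = 2 and 6^0 + 3^0 = 2; h_1 = 9 and 6^1 + 3^1 = 9.
Assume h_j = 6^j + 3^j for all 0 ≤ j ≤ r, where r ≥ 1.
Then h_{r+1} = 9h_r − 18h_{r−1} = 9·(6^r + 3^r) − 18·(6^{r−1} + 3^{r−1}) = (9·6 − 18)6^{r−1} + (9·3 − 18)3^{r−1} = 36·6^{r−1} + 9·3^{r−1} = 6^{r+1} + 3^{r+1}.
Hence h_n = 6^n + 3^n for every n ≥ 0, by strong induction.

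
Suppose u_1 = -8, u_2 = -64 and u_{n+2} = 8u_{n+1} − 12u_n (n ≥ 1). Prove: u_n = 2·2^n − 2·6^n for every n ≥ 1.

Base cases: u_1 = -8 and 2·2^1 − 2·6^1 = -8; u_2 = -64 and 2·2^2 − 2·6^2 = -64.
Assume u_j = 2·2^j − 2·6^j for all 1 ≤ j ≤ r, where r ≥ 2.
Then u_{r+1} = 8u_r − 12u_{r−1} = 8·(2·2^r − 2·6^r) − 12·(2·2^{r−1} − 2·6^{r−1}) = 2·(8·2 − 12)2^{r−1} − 2·(8·6 − 12)6^{r−1} = 8·2^{r−1} − 72·6^{r−1} = 2·2^{r+1} − 2·6^{r+1}.
Hence u_n = 2·2^n − 2·6^n for every n ≥ 1, by strong induction.

u_n = 2·2^n − 2·6^n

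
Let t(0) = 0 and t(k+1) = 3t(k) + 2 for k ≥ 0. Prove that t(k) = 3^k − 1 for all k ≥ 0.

Base case: t(0) = 0, and 3^0 − 1 = 1 − 1 = 0.
Assume t(j) = 3^j − 1 for some j ≥ 0.
Then t(j+1) = 3t(j) + 2 = 3·(3^j − 1) + 2 = 3^{j+1} − 3 + 2 = 3^{j+1} − 1.
This completes the inductive step, so t(k) = 3^k − 1 for all k ≥ 0.

t(k) = 3^k − 1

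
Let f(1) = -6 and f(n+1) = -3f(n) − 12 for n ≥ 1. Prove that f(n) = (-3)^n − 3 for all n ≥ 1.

Base case: f(1) = -6, and (-3)^1 − 3 = -3 − 3 = -6.
Assume f(r) = (-3)^r − 3 for some r ≥ 1.
Then f(r+1) = -3f(r) − 12 = -3·((-3)^r − 3) − 12 = -3·(-3)^r + 9 − 12 = (-3)^{r+1} − 3.
Hence f(n) = (-3)^n − 3 for every n ≥ 1, by induction.

f(n) = (-3)^n − 3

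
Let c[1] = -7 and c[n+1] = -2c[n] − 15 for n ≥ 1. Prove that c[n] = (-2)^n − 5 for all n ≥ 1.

Base case: c[1] = -7, and (-2)^1 − 5 = -2 − 5 = -7.
Assume c[j] = (-2)^j − 5 for some j ≥ 1.
Then c[j+1] = -2c[j] − 15 = -2·((-2)^j − 5) − 15 = -2·(-2)^j + 10 − 15 = (-2)^{j+1} − 5.
Hence c[n] = (-2)^n − 5 for every n ≥ 1, by induction.

c[n] = (-2)^n − 5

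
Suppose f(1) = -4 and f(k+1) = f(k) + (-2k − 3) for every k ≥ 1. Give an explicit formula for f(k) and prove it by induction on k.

Claim: f(k) = -k^2 − 2k − 1.

Base case: f(1) = -4, and -1^2 − 2·1 − 1 = -4.
Assume f(j) = -j^2 − 2j − 1.
Then f(j+1) = f(j) + (-2j − 3) = (-j^2 − 2j − 1) + (-2j − 3) = -j^2 − 4j − 4,
and -(j+1)^2 − 2·(j+1) − 1 = -j^2 − 4j − 4.
This completes the inductive step, so f(k) = -k^2 − 2k − 1 for all k ≥ 1.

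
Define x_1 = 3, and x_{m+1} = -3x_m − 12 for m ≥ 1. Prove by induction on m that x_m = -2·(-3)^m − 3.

Base case: x_1 = 3, and -2·(-3)^1 − 3 = 6 − 3 = 3.
Assume x_j = -2·(-3)^j − 3 for some j ≥ 1.
Then x_{j+1} = -3x_j − 12 = -3·(-2·(-3)^j − 3) − 12 = 6·(-3)^j + 9 − 12 = -2·(-3)^{j+1} − 3.
By induction, x_m = -2·(-3)^m − 3 for all m ≥ 1.

x_m = -2·(-3)^m − 3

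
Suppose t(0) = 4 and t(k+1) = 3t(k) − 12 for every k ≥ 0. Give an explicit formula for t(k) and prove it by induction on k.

Claim: t(k) = -2·3^k + 6.

Base case: t(0) = 4, and -2·3^0 + 6 = -2 + 6 = 4.
Assume t(m) = -2·3^m + 6 for some m ≥ 0.
Then t(m+1) = 3t(m) − 12 = 3·(-2·3^m + 6) − 12 = -6·3^m + 18 − 12 = -2·3^{m+1} + 6.
By induction, t(k) = -2·3^k + 6 for all k ≥ 0.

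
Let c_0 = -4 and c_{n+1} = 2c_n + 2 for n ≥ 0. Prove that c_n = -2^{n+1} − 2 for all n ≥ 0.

Base case: c_0 = -4, and -2^{0+1} − 2 = -2 − 2 = -4.
Assume c_j = -2^{j+1} − 2 for some j ≥ 0.
Then c_{j+1} = 2c_j + 2 = 2·(-2^{j+1} − 2) + 2 = -2^{j+2} − 4 + 2 = -2^{j+2} − 2.
By induction, c_n = -2^{n+1} − 2 for all n ≥ 0.

c_n = -2^{n+1} − 2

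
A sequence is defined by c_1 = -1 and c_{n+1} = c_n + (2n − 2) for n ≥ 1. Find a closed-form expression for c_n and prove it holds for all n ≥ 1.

Claim: c_n = n^2 − 3n + 1.

Base case: c_1 = -1, and 1^2 − 3·1 + 1 = -1.
Assume c_m = m^2 − 3m + 1.
Then c_{m+1} = c_m + (2m − 2) = (m^2 − 3m + 1) + (2m − 2) = m^2 − m − 1,
and (m+1)^2 − 3·(m+1) + 1 = m^2 − m − 1.
This completes the inductive step, so c_n = n^2 − 3n + 1 for all n ≥ 1.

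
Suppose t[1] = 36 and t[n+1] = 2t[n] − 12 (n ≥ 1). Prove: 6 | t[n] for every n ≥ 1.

Base case: t[1] = 36 = 6·6, so 6 | t[1].
Assume 6 | t[k], so t[k] = 6s for some integer s.
Then t[k+1] = 2t[k] − 12 = 2·(6s) − 12 = 6(2s − 2), so 6 | t[k+1].
By induction, 6 | t[n] for all n ≥ 1.

6 | t[n]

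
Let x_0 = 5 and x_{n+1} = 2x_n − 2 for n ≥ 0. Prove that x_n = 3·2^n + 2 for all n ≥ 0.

Base case: x_0 = 5, and 3·2^0 + 2 = 3 + 2 = 5.
Assume x_r = 3·2^r + 2 for some r ≥ 0.
Then x_{r+1} = 2x_r − 2 = 2·(3·2^r + 2) − 2 = 6·2^r + 4 − 2 = 3·2^{r+1} + 2.
So the formula holds for r+1, and by induction x_n = 3·2^n + 2 for all n ≥ 0.

x_n = 3·2^n + 2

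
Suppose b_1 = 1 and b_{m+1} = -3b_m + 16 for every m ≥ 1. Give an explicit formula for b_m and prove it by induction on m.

Claim: b_m = (-3)^m + 4.

Base case: b_1 = 1, and (-3)^1 + 4 = -3 + 4 = 1.
Assume b_r = (-3)^r + 4 for some r ≥ 1.
Then b_{r+1} = -3b_r + 16 = -3·((-3)^r + 4) + 16 = -3·(-3)^r − 12 + 16 = (-3)^{r+1} + 4.
By induction, b_m = (-3)^m + 4 for all m ≥ 1.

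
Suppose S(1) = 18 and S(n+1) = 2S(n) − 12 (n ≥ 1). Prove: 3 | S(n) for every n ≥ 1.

Base case: S(1) = 18 = 3·6, so 3 | S(1).
Assume 3 | S(r), so S(r) = 3t for some integer t.
Then S(r+1) = 2S(r) − 12 = 2·(3t) − 12 = 3(2t − 4), so 3 | S(r+1).
By induction, 3 | S(n) for all n ≥ 1.

3 | S(n)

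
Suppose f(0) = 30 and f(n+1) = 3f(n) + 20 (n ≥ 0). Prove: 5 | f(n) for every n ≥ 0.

Base case: f(0) = 30 = 5·6, so 5 | f(0).
Assume 5 | f(r), so f(r) = 5t for some integer t.
Then f(r+1) = 3f(r) + 20 = 3·(5t) + 20 = 5(3t + 4), so 5 | f(r+1).
This completes the inductive step, so 5 | f(n) for all n ≥ 0.

5 | f(n)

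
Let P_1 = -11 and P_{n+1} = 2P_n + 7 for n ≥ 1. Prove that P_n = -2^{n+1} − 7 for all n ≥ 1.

Base case: P_1 = -11, and -2^{1+1} − 7 = -4 − 7 = -11.
Assume P_r = -2^{r+1} − 7 for some r ≥ 1.
Then P_{r+1} = 2P_r + 7 = 2·(-2^{r+1} − 7) + 7 = -2^{r+2} − 14 + 7 = -2^{r+2} − 7.
By induction, P_n = -2^{n+1} − 7 for all n ≥ 1.

P_n = -2^{n+1} − 7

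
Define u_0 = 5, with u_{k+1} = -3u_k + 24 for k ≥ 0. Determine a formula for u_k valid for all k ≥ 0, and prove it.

Claim: u_k = -(-3)^k + 6.

Base case: u_0 = 5, and -(-3)^0 + 6 = -1 + 6 = 5.
Assume u_m = -(-3)^m + 6 for some m ≥ 0.
Then u_{m+1} = -3u_m + 24 = -3·(-(-3)^m + 6) + 24 = 3·(-3)^m − 18 + 24 = -(-3)^{m+1} + 6.
So the formula holds for m+1, and by induction u_k = -(-3)^k + 6 for all k ≥ 0.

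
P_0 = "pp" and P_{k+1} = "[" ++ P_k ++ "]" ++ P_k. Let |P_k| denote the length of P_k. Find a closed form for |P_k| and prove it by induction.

Claim: |P_k| = 2^{k+2} − 2.

Base case: |P_0| = 2, and 2^{0+2} − 2 = 2.
Assume |P_r| = 2^{r+2} − 2.
Then |P_{r+1}| = 1 + |P_r| + 1 + |P_r| = 2|P_r| + 2 = 2(2^{r+2} − 2) + 2 = 2^{r+3} − 4 + 2 = 2^{r+3} − 2.
By induction, |P_k| = 2^{k+2} − 2 for all k ≥ 0.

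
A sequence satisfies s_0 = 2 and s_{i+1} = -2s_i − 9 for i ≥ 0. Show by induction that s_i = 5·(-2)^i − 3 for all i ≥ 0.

Base case: s_0 = 2, and 5·(-2)^0 − 3 = 5 − 3 = 2.
Assume s_j = 5·(-2)^j − 3 for some j ≥ 0.
Then s_{j+1} = -2s_j − 9 = -2·(5·(-2)^j − 3) − 9 = -10·(-2)^j + 6 − 9 = 5·(-2)^{j+1} − 3.
Hence s_i = 5·(-2)^i − 3 for every i ≥ 0, by induction.

s_i = 5·(-2)^i − 3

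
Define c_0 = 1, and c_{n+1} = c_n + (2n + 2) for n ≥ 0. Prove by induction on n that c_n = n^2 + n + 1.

Base case: c_0 = 1, and 0^2 + 0 + 1 = 1.
Assume c_j = j^2 + j + 1.
Then c_{j+1} = c_j + (2j + 2) = (j^2 + j + 1) + (2j + 2) = j^2 + 3j + 3,
and (j+1)^2 + (j+1) + 1 = j^2 + 3j + 3.
By induction, c_n = n^2 + n + 1 for all n ≥ 0.

c_n = n^2 + n + 1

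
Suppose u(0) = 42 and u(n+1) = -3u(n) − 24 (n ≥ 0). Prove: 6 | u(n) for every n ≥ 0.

Base case: u(0) = 42 = 6·7, so 6 | u(0).
Assume 6 | u(m), so u(m) = 6t for some integer t.
Then u(m+1) = -3u(m) − 24 = -3·(6t) − 24 = 6(-3t − 4), so 6 | u(m+1).
Hence 6 | u(n) for every n ≥ 0, by induction.

6 | u(n)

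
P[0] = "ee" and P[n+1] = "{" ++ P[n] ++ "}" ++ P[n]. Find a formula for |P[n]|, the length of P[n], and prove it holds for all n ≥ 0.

Claim: |P[n]| = 2^{n+2} − 2.

Base case: |P[0]| = 2, and 2^{0+2} − 2 = 2.
Assume |P[k]| = 2^{k+2} − 2.
Then |P[k+1]| = 1 + |P[k]| + 1 + |P[k]| = 2|P[k]| + 2 = 2(2^{k+2} − 2) + 2 = 2^{k+3} − 4 + 2 = 2^{k+3} − 2.
Hence |P[n]| = 2^{n+2} − 2 for every n ≥ 0, by induction.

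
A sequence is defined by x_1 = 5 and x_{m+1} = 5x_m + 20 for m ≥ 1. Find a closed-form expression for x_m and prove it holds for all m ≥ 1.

Claim: x_m = 2·5^m − 5.

Base case: x_1 = 5, and 2·5^1 − 5 = 10 − 5 = 5.
Assume x_j = 2·5^j − 5 for some j ≥ 1.
Then x_{j+1} = 5x_j + 20 = 5·(2·5^j − 5) + 20 = 10·5^j − 25 + 20 = 2·5^{j+1} − 5.
This completes the inductive step, so x_m = 2·5^m − 5 for all m ≥ 1.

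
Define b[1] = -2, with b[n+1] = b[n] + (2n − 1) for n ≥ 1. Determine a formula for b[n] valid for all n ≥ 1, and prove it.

Claim: b[n] = n^2 − 2n − 1.

Base case: b[1] = -2, and 1^2 − 2·1 − 1 = -2.
Assume b[k] = k^2 − 2k − 1.
Then b[k+1] = b[k] + (2k − 1) = (k^2 − 2k − 1) + (2k − 1) = k^2 − 2,
and (k+1)^2 − 2·(k+1) − 1 = k^2 − 2.
Hence b[n] = n^2 − 2n − 1 for every n ≥ 1, by induction.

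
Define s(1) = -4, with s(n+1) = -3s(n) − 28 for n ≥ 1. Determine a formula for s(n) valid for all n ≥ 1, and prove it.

Claim: s(n) = -(-3)^n − 7.

Base case: s(1) = -4, and -(-3)^1 − 7 = 3 − 7 = -4.
Assume s(r) = -(-3)^r − 7 for some r ≥ 1.
Then s(r+1) = -3s(r) − 28 = -3·(-(-3)^r − 7) − 28 = 3·(-3)^r + 21 − 28 = -(-3)^{r+1} − 7.
By induction, s(n) = -(-3)^n − 7 for all n ≥ 1.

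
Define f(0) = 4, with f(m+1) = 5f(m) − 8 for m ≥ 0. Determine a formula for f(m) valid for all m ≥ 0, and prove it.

Claim: f(m) = 2·5^m + 2.

Base case: f(0) = 4, and 2·5^0 + 2 = 2 + 2 = 4.
Assume f(j) = 2·5^j + 2 for some j ≥ 0.
Then f(j+1) = 5f(j) − 8 = 5·(2·5^j + 2) − 8 = 10·5^j + 10 − 8 = 2·5^{j+1} + 2.
So the formula holds for j+1, and by induction f(m) = 2·5^m + 2 for all m ≥ 0.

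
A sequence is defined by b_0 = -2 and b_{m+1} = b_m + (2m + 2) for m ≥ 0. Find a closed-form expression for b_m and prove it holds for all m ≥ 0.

Claim: b_m = m^2 + m − 2.

Base case: b_0 = -2, and 0^2 + 0 − 2 = -2.
Assume b_k = k^2 + k − 2.
Then b_{k+1} = b_k + (2k + 2) = (k^2 + k − 2) + (2k + 2) = k^2 + 3k,
and (k+1)^2 + (k+1) − 2 = k^2 + 3k.
This completes the inductive step, so b_m = m^2 + m − 2 for all m ≥ 0.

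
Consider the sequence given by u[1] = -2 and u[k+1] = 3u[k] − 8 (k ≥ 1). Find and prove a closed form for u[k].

Claim: u[k] = -2·3^k + 4.

Base case: u[1] = -2, and -2·3^1 + 4 = -6 + 4 = -2.
Assume u[r] = -2·3^r + 4 for some r ≥ 1.
Then u[r+1] = 3u[r] − 8 = 3·(-2·3^r + 4) − 8 = -6·3^r + 12 − 8 = -2·3^{r+1} + 4.
By induction, u[k] = -2·3^k + 4 for all k ≥ 1.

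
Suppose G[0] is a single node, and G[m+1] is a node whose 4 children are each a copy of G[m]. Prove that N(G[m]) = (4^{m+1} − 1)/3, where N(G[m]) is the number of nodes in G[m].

Base case: N(G[0]) = 1, and (4^{0+1} − 1)/3 = 1.
Assume N(G[k]) = (4^{k+1} − 1)/3.
Then N(G[k+1]) = 1 + 4N(G[k]) = 1 + 4·(4^{k+1} − 1)/3 = 1 + (4^{k+2} − 4)/3 = (3 + 4^{k+2} − 4)/3 = (4^{k+2} − 1)/3.
Hence N(G[m]) = (4^{m+1} − 1)/3 for every m ≥ 0, by induction.

N(G[m]) = (4^{m+1} − 1)/3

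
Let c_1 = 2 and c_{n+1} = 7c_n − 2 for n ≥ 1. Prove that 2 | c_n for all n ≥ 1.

Base case: c_1 = 2 = 2·1, so 2 | c_1.
Assume 2 | c_k, so c_k = 2t for some integer t.
Then c_{k+1} = 7c_k − 2 = 7·(2t) − 2 = 2(7t − 1), so 2 | c_{k+1}.
So the property holds for k+1, and by induction 2 | c_n for all n ≥ 1.

2 | c_n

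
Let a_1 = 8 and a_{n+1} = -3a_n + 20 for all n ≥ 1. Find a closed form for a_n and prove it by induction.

Claim: a_n = -(-3)^n + 5.

Base case: a_1 = 8, and -(-3)^1 + 5 = 3 + 5 = 8.
Assume a_r = -(-3)^r + 5 for some r ≥ 1.
Then a_{r+1} = -3a_r + 20 = -3·(-(-3)^r + 5) + 20 = 3·(-3)^r − 15 + 20 = -(-3)^{r+1} + 5.
So the formula holds for r+1, and by induction a_n = -(-3)^n + 5 for all n ≥ 1.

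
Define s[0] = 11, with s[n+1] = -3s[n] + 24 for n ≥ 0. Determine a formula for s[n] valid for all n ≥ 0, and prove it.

Claim: s[n] = 5·(-3)^n + 6.

Base case: s[0] = 11, and 5·(-3)^0 + 6 = 5 + 6 = 11.
Assume s[j] = 5·(-3)^j + 6 for some j ≥ 0.
Then s[j+1] = -3s[j] + 24 = -3·(5·(-3)^j + 6) + 24 = -15·(-3)^j − 18 + 24 = 5·(-3)^{j+1} + 6.
By induction, s[n] = 5·(-3)^n + 6 for all n ≥ 0.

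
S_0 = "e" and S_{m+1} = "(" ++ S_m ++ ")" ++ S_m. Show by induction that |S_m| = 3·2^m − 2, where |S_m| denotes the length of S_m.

Base case: |S_0| = 1, and 3·2^0 − 2 = 1.
Assume |S_r| = 3·2^r − 2.
Then |S_{r+1}| = 1 + |S_r| + 1 + |S_r| = 2|S_r| + 2 = 2(3·2^r − 2) + 2 = 3·2^{r+1} − 4 + 2 = 3·2^{r+1} − 2.
Hence |S_m| = 3·2^m − 2 for every m ≥ 0, by induction.

|S_m| = 3·2^m − 2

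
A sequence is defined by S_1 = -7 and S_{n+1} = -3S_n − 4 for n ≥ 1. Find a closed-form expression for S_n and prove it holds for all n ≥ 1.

Claim: S_n = 2·(-3)^n − 1.

Base case: S_1 = -7, and 2·(-3)^1 − 1 = -6 − 1 = -7.
Assume S_r = 2·(-3)^r − 1 for some r ≥ 1.
Then S_{r+1} = -3S_r − 4 = -3·(2·(-3)^r − 1) − 4 = -6·(-3)^r + 3 − 4 = 2·(-3)^{r+1} − 1.
By induction, S_n = 2·(-3)^n − 1 for all n ≥ 1.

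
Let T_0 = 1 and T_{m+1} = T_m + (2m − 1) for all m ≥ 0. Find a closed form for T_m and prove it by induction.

Claim: T_m = m^2 − 2m + 1.

Base case: T_0 = 1, and 0^2 − 2·0 + 1 = 1.
Assume T_r = r^2 − 2r + 1.
Then T_{r+1} = T_r + (2r − 1) = (r^2 − 2r + 1) + (2r − 1) = r^2,
and (r+1)^2 − 2·(r+1) + 1 = r^2.
By induction, T_m = m^2 − 2m + 1 for all m ≥ 0.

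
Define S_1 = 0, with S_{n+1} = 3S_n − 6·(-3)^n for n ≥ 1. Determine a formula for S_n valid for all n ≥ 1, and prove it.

Claim: S_n = 3^n + (-3)^n.

Base case: S_1 = 0, and 3^1 + (-3)^1 = 3 − 3 = 0.
Assume S_r = 3^r + (-3)^r for some r ≥ 1.
Then S_{r+1} = 3S_r − 6·(-3)^r = 3·(3^r + (-3)^r) − 6·(-3)^r = 3^{r+1} + 3·(-3)^r − 6·(-3)^r = 3^{r+1} − 3·(-3)^r = 3^{r+1} + (-3)^{r+1}.
Hence S_n = 3^n + (-3)^n for every n ≥ 1, by induction.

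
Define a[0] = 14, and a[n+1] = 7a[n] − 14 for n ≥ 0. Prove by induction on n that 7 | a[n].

Base case: a[0] = 14 = 7·2, so 7 | a[0].
Assume 7 | a[r], so a[r] = 7t for some integer t.
Then a[r+1] = 7a[r] − 14 = 7·(7t) − 14 = 7(7t − 2), so 7 | a[r+1].
This completes the inductive step, so 7 | a[n] for all n ≥ 0.

7 | a[n]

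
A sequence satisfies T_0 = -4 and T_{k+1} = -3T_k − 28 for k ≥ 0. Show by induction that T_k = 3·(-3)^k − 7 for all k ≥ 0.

Base case: T_0 = -4, and 3·(-3)^0 − 7 = 3 − 7 = -4.
Assume T_r = 3·(-3)^r − 7 for some r ≥ 0.
Then T_{r+1} = -3T_r − 28 = -3·(3·(-3)^r − 7) − 28 = -9·(-3)^r + 21 − 28 = 3·(-3)^{r+1} − 7.
Hence T_k = 3·(-3)^k − 7 for every k ≥ 0, by induction.

T_k = 3·(-3)^k − 7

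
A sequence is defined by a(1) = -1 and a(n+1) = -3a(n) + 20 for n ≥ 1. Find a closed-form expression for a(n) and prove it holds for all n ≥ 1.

Claim: a(n) = 2·(-3)^n + 5.

Base case: a(1) = -1, and 2·(-3)^1 + 5 = -6 + 5 = -1.
Assume a(k) = 2·(-3)^k + 5 for some k ≥ 1.
Then a(k+1) = -3a(k) + 20 = -3·(2·(-3)^k + 5) + 20 = -6·(-3)^k − 15 + 20 = 2·(-3)^{k+1} + 5.
This completes the inductive step, so a(n) = 2·(-3)^n + 5 for all n ≥ 1.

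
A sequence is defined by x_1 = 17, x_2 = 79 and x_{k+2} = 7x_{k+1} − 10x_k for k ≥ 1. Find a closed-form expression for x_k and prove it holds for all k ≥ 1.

Claim: x_k = 3·5^k + 2^k.

Base cases: x_1 = 17 and 3·5^1 + 2^1 = 17; x_2 = 79 and 3·5^2 + 2^2 = 79.
Assume x_j = 3·5^j + 2^j for all 1 ≤ j ≤ r, where r ≥ 2.
Then x_{r+1} = 7x_r − 10x_{r−1} = 7·(3·5^r + 2^r) − 10·(3·5^{r−1} + 2^{r−1}) = 3·(7·5 − 10)5^{r−1} + (7·2 − 10)2^{r−1} = 75·5^{r−1} + 4·2^{r−1} = 3·5^{r+1} + 2^{r+1}.
By strong induction, x_k = 3·5^k + 2^k for all k ≥ 1.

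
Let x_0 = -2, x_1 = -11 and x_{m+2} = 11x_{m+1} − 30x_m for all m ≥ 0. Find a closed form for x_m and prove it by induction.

Claim: x_m = -6^m − 5^m.

Base cases: x_0 = -2 and -6^0 − 5^0 = -2; x_1 = -11 and -6^1 − 5^1 = -11.
Assume x_i = -6^i − 5^i for all 0 ≤ i ≤ j, where j ≥ 1.
Then x_{j+1} = 11x_j − 30x_{j−1} = 11·(-6^j − 5^j) − 30·(-6^{j−1} − 5^{j−1}) = -(11·6 − 30)6^{j−1} − (11·5 − 30)5^{j−1} = -36·6^{j−1} − 25·5^{j−1} = -6^{j+1} − 5^{j+1}.
Hence x_m = -6^m − 5^m for every m ≥ 0, by strong induction.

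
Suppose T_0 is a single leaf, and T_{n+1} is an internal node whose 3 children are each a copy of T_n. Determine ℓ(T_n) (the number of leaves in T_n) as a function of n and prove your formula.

Claim: ℓ(T_n) = 3^n.

Base case: ℓ(T_0) = 1, and 3^0 = 1.
Assume ℓ(T_r) = 3^r.
Then ℓ(T_{r+1}) = 3·ℓ(T_r) = 3·3^r = 3^{r+1}.
By induction, ℓ(T_n) = 3^n for all n ≥ 0.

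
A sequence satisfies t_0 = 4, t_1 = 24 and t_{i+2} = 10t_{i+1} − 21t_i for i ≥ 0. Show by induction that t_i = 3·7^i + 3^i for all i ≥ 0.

Base cases: t_0 = 4 and 3·7^0 + 3^0 = 4; t_1 = 24 and 3·7^1 + 3^1 = 24.
Assume t_p = 3·7^p + 3^p for all 0 ≤ p ≤ j, where j ≥ 1.
Then t_{j+1} = 10t_j − 21t_{j−1} = 10·(3·7^j + 3^j) − 21·(3·7^{j−1} + 3^{j−1}) = 3·(10·7 − 21)7^{j−1} + (10·3 − 21)3^{j−1} = 147·7^{j−1} + 9·3^{j−1} = 3·7^{j+1} + 3^{j+1}.
By strong induction, t_i = 3·7^i + 3^i for all i ≥ 0.

t_i = 3·7^i + 3^i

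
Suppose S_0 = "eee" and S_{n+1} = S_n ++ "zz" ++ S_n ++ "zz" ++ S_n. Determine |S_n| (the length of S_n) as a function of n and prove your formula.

Claim: |S_n| = 5·3^n − 2.

Base case: |S_0| = 3, and 5·3^0 − 2 = 3.
Assume |S_m| = 5·3^m − 2.
Then |S_{m+1}| = 3|S_m| + 4 = 3(5·3^m − 2) + 4 = 5·3^{m+1} − 6 + 4 = 5·3^{m+1} − 2.
So the formula holds for m+1, and by induction |S_n| = 5·3^n − 2 for all n ≥ 0.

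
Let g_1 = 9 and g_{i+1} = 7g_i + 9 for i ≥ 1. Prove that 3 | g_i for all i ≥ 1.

Base case: g_1 = 9 = 3·3, so 3 | g_1.
Assume 3 | g_r, so g_r = 3t for some integer t.
Then g_{r+1} = 7g_r + 9 = 7·(3t) + 9 = 3(7t + 3), so 3 | g_{r+1}.
Hence 3 | g_i for every i ≥ 1, by induction.

3 | g_i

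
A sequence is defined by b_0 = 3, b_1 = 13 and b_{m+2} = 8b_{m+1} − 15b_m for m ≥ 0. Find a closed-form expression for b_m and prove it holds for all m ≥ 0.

Claim: b_m = 2·5^m + 3^m.

Base cases: b_0 = 3 and 2·5^0 + 3^0 = 3; b_1 = 13 and 2·5^1 + 3^1 = 13.
Assume b_j = 2·5^j + 3^j for all 0 ≤ j ≤ r, where r ≥ 1.
Then b_{r+1} = 8b_r − 15b_{r−1} = 8·(2·5^r + 3^r) − 15·(2·5^{r−1} + 3^{r−1}) = 2·(8·5 − 15)5^{r−1} + (8·3 − 15)3^{r−1} = 50·5^{r−1} + 9·3^{r−1} = 2·5^{r+1} + 3^{r+1}.
By strong induction, b_m = 2·5^m + 3^m for all m ≥ 0.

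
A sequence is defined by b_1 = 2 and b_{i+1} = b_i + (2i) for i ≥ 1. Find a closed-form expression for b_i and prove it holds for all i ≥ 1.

Claim: b_i = i^2 − i + 2.

Base case: b_1 = 2, and 1^2 − 1 + 2 = 2.
Assume b_k = k^2 − k + 2.
Then b_{k+1} = b_k + (2k) = (k^2 − k + 2) + (2k) = k^2 + k + 2,
and (k+1)^2 − (k+1) + 2 = k^2 + k + 2.
Hence b_i = i^2 − i + 2 for every i ≥ 1, by induction.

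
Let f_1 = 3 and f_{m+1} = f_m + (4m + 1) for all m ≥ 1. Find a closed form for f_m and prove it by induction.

Claim: f_m = 2m^2 − m + 2.

Base case: f_1 = 3, and 2·1^2 − 1 + 2 = 3.
Assume f_k = 2k^2 − k + 2.
Then f_{k+1} = f_k + (4k + 1) = (2k^2 − k + 2) + (4k + 1) = 2k^2 + 3k + 3,
and 2·(k+1)^2 − (k+1) + 2 = 2k^2 + 3k + 3.
By induction, f_m = 2m^2 − m + 2 for all m ≥ 1.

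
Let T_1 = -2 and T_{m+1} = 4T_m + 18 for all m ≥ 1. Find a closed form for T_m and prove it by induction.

Claim: T_m = 4^m − 6.

Base case: T_1 = -2, and 4^1 − 6 = 4 − 6 = -2.
Assume T_k = 4^k − 6 for some k ≥ 1.
Then T_{k+1} = 4T_k + 18 = 4·(4^k − 6) + 18 = 4^{k+1} − 24 + 18 = 4^{k+1} − 6.
By induction, T_m = 4^m − 6 for all m ≥ 1.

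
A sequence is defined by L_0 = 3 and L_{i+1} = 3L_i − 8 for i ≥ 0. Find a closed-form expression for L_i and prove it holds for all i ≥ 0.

Claim: L_i = -3^i + 4.

Base case: L_0 = 3, and -3^0 + 4 = -1 + 4 = 3.
Assume L_k = -3^k + 4 for some k ≥ 0.
Then L_{k+1} = 3L_k − 8 = 3·(-3^k + 4) − 8 = -3^{k+1} + 12 − 8 = -3^{k+1} + 4.
By induction, L_i = -3^i + 4 for all i ≥ 0.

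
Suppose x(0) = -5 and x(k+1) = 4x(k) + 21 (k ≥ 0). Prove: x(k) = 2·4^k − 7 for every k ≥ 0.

Base case: x(0) = -5, and 2·4^0 − 7 = 2 − 7 = -5.
Assume x(m) = 2·4^m − 7 for some m ≥ 0.
Then x(m+1) = 4x(m) + 21 = 4·(2·4^m − 7) + 21 = 8·4^m − 28 + 21 = 2·4^{m+1} − 7.
So the formula holds for m+1, and by induction x(k) = 2·4^k − 7 for all k ≥ 0.

x(k) = 2·4^k − 7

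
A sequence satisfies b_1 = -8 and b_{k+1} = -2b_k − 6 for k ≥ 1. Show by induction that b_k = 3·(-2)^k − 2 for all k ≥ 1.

Base case: b_1 = -8, and 3·(-2)^1 − 2 = -6 − 2 = -8.
Assume b_r = 3·(-2)^r − 2 for some r ≥ 1.
Then b_{r+1} = -2b_r − 6 = -2·(3·(-2)^r − 2) − 6 = -6·(-2)^r + 4 − 6 = 3·(-2)^{r+1} − 2.
So the formula holds for r+1, and by induction b_k = 3·(-2)^k − 2 for all k ≥ 1.

b_k = 3·(-2)^k − 2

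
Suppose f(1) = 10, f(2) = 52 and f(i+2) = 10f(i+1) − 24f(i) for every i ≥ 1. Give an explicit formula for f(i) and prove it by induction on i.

Claim: f(i) = 4^i + 6^i.

Base cases: f(1) = 10 and 4^1 + 6^1 = 10; f(2) = 52 and 4^2 + 6^2 = 52.
Assume f(j) = 4^j + 6^j for all 1 ≤ j ≤ m, where m ≥ 2.
Then f(m+1) = 10f(m) − 24f(m−1) = 10·(4^m + 6^m) − 24·(4^{m−1} + 6^{m−1}) = (10·4 − 24)4^{m−1} + (10·6 − 24)6^{m−1} = 16·4^{m−1} + 36·6^{m−1} = 4^{m+1} + 6^{m+1}.
So the formula holds for m+1, and by strong induction f(i) = 4^i + 6^i for all i ≥ 1.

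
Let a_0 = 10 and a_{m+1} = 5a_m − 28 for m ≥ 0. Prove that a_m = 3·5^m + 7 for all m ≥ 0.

Base case: a_0 = 10, and 3·5^0 + 7 = 3 + 7 = 10.
Assume a_r = 3·5^r + 7 for some r ≥ 0.
Then a_{r+1} = 5a_r − 28 = 5·(3·5^r + 7) − 28 = 15·5^r + 35 − 28 = 3·5^{r+1} + 7.
This completes the inductive step, so a_m = 3·5^m + 7 for all m ≥ 0.

a_m = 3·5^m + 7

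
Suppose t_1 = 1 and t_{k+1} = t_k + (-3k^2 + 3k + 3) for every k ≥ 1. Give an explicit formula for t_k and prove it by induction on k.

Claim: t_k = -k^3 + 3k^2 + k − 2.

Base case: t_1 = 1, and -1^3 + 3·1^2 + 1 − 2 = 1.
Assume t_m = -m^3 + 3m^2 + m − 2.
Then t_{m+1} = t_m + (-3m^2 + 3m + 3) = (-m^3 + 3m^2 + m − 2) + (-3m^2 + 3m + 3) = -m^3 + 4m + 1,
and -(m+1)^3 + 3·(m+1)^2 + (m+1) − 2 = -m^3 + 4m + 1.
By induction, t_k = -k^3 + 3k^2 + k − 2 for all k ≥ 1.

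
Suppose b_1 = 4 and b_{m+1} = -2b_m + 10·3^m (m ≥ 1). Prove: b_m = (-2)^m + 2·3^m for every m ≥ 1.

Base case: b_1 = 4, and (-2)^1 + 2·3^1 = -2 + 6 = 4.
Assume b_k = (-2)^k + 2·3^k for some k ≥ 1.
Then b_{k+1} = -2b_k + 10·3^k = -2·((-2)^k + 2·3^k) + 10·3^k = (-2)^{k+1} − 4·3^k + 10·3^k = (-2)^{k+1} + 6·3^k = (-2)^{k+1} + 2·3^{k+1}.
By induction, b_m = (-2)^m + 2·3^m for all m ≥ 1.

b_m = (-2)^m + 2·3^m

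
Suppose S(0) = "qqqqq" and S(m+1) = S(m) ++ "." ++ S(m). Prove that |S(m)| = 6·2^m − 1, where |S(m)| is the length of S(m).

Base case: |S(0)| = 5, and 6·2^0 − 1 = 5.
Assume |S(j)| = 6·2^j − 1.
Then |S(j+1)| = |S(j)| + 1 + |S(j)| = 2|S(j)| + 1 = 2(6·2^j − 1) + 1 = 6·2^{j+1} − 2 + 1 = 6·2^{j+1} − 1.
So the formula holds for j+1, and by induction |S(m)| = 6·2^m − 1 for all m ≥ 0.

|S(m)| = 6·2^m − 1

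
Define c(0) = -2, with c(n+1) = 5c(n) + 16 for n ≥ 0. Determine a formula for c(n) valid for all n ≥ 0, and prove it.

Claim: c(n) = 2·5^n − 4.

Base case: c(0) = -2, and 2·5^0 − 4 = 2 − 4 = -2.
Assume c(j) = 2·5^j − 4 for some j ≥ 0.
Then c(j+1) = 5c(j) + 16 = 5·(2·5^j − 4) + 16 = 10·5^j − 20 + 16 = 2·5^{j+1} − 4.
This completes the inductive step, so c(n) = 2·5^n − 4 for all n ≥ 0.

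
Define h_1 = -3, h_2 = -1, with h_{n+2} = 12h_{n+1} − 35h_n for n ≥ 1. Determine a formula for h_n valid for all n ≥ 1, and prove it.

Claim: h_n = 7^n − 2·5^n.

Base cases: h_1 = -3 and 7^1 − 2·5^1 = -3; h_2 = -1 and 7^2 − 2·5^2 = -1.
Assume h_j = 7^j − 2·5^j for all 1 ≤ j ≤ k, where k ≥ 2.
Then h_{k+1} = 12h_k − 35h_{k−1} = 12·(7^k − 2·5^k) − 35·(7^{k−1} − 2·5^{k−1}) = (12·7 − 35)7^{k−1} − 2·(12·5 − 35)5^{k−1} = 49·7^{k−1} − 50·5^{k−1} = 7^{k+1} − 2·5^{k+1}.
By strong induction, h_n = 7^n − 2·5^n for all n ≥ 1.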